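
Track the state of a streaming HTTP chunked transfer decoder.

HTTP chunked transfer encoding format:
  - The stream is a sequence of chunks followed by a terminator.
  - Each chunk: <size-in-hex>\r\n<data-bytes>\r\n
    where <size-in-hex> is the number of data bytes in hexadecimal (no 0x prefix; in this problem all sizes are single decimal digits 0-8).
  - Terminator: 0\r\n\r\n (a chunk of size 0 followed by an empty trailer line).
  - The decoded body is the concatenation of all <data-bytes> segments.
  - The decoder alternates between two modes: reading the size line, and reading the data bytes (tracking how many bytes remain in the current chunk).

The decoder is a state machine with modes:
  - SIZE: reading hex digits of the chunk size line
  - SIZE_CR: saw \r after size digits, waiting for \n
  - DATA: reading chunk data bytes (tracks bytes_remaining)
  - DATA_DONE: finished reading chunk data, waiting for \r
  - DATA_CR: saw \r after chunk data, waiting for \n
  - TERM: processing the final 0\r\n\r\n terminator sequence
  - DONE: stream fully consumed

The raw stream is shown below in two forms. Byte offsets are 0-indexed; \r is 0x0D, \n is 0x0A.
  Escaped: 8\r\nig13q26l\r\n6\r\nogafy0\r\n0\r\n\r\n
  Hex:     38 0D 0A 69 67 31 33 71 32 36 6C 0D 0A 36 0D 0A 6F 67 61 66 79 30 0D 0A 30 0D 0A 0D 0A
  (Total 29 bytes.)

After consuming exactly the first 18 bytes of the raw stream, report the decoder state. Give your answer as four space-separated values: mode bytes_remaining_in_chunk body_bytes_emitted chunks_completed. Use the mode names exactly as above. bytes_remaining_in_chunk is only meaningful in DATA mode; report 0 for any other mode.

Answer: DATA 4 10 1

Derivation:
Byte 0 = '8': mode=SIZE remaining=0 emitted=0 chunks_done=0
Byte 1 = 0x0D: mode=SIZE_CR remaining=0 emitted=0 chunks_done=0
Byte 2 = 0x0A: mode=DATA remaining=8 emitted=0 chunks_done=0
Byte 3 = 'i': mode=DATA remaining=7 emitted=1 chunks_done=0
Byte 4 = 'g': mode=DATA remaining=6 emitted=2 chunks_done=0
Byte 5 = '1': mode=DATA remaining=5 emitted=3 chunks_done=0
Byte 6 = '3': mode=DATA remaining=4 emitted=4 chunks_done=0
Byte 7 = 'q': mode=DATA remaining=3 emitted=5 chunks_done=0
Byte 8 = '2': mode=DATA remaining=2 emitted=6 chunks_done=0
Byte 9 = '6': mode=DATA remaining=1 emitted=7 chunks_done=0
Byte 10 = 'l': mode=DATA_DONE remaining=0 emitted=8 chunks_done=0
Byte 11 = 0x0D: mode=DATA_CR remaining=0 emitted=8 chunks_done=0
Byte 12 = 0x0A: mode=SIZE remaining=0 emitted=8 chunks_done=1
Byte 13 = '6': mode=SIZE remaining=0 emitted=8 chunks_done=1
Byte 14 = 0x0D: mode=SIZE_CR remaining=0 emitted=8 chunks_done=1
Byte 15 = 0x0A: mode=DATA remaining=6 emitted=8 chunks_done=1
Byte 16 = 'o': mode=DATA remaining=5 emitted=9 chunks_done=1
Byte 17 = 'g': mode=DATA remaining=4 emitted=10 chunks_done=1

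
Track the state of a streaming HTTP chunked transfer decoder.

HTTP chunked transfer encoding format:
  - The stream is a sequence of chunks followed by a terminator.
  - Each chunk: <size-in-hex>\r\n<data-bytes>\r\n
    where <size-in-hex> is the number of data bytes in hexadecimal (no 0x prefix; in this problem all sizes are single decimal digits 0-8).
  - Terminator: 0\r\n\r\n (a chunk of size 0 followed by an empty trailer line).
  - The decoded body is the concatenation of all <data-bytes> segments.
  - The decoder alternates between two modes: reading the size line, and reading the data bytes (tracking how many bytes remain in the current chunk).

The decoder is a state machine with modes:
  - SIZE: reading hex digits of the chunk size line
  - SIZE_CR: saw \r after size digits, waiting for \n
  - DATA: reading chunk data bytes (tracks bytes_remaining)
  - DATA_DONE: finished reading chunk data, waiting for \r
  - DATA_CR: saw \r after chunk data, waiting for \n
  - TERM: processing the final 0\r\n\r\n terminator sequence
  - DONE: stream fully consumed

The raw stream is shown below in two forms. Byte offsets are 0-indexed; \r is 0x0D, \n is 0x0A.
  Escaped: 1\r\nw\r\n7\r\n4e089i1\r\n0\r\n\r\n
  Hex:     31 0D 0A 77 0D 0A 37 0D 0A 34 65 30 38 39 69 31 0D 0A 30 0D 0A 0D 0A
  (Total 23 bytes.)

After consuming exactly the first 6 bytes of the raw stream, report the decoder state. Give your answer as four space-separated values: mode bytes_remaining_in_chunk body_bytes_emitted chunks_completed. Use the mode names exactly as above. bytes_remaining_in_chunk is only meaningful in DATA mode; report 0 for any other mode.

Byte 0 = '1': mode=SIZE remaining=0 emitted=0 chunks_done=0
Byte 1 = 0x0D: mode=SIZE_CR remaining=0 emitted=0 chunks_done=0
Byte 2 = 0x0A: mode=DATA remaining=1 emitted=0 chunks_done=0
Byte 3 = 'w': mode=DATA_DONE remaining=0 emitted=1 chunks_done=0
Byte 4 = 0x0D: mode=DATA_CR remaining=0 emitted=1 chunks_done=0
Byte 5 = 0x0A: mode=SIZE remaining=0 emitted=1 chunks_done=1

Answer: SIZE 0 1 1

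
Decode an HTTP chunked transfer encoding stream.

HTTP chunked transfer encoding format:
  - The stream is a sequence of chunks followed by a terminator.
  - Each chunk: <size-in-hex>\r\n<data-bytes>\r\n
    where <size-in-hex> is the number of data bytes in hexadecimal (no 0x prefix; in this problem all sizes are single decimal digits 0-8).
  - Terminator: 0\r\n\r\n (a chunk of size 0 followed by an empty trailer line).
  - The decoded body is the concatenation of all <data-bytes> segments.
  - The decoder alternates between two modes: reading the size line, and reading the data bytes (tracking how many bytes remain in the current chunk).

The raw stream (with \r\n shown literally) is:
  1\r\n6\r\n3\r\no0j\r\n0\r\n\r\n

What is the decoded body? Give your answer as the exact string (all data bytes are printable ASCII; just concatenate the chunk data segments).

Answer: 6o0j

Derivation:
Chunk 1: stream[0..1]='1' size=0x1=1, data at stream[3..4]='6' -> body[0..1], body so far='6'
Chunk 2: stream[6..7]='3' size=0x3=3, data at stream[9..12]='o0j' -> body[1..4], body so far='6o0j'
Chunk 3: stream[14..15]='0' size=0 (terminator). Final body='6o0j' (4 bytes)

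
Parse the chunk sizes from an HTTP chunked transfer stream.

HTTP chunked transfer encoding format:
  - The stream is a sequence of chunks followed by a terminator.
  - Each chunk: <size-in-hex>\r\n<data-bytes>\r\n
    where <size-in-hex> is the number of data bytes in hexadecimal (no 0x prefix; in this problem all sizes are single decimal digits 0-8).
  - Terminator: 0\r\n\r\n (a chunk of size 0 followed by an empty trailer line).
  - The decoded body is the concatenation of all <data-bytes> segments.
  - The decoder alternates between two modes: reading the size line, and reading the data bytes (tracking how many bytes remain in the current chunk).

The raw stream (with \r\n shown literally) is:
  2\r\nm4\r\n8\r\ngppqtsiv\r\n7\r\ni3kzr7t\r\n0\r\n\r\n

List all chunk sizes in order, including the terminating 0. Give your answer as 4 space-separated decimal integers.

Chunk 1: stream[0..1]='2' size=0x2=2, data at stream[3..5]='m4' -> body[0..2], body so far='m4'
Chunk 2: stream[7..8]='8' size=0x8=8, data at stream[10..18]='gppqtsiv' -> body[2..10], body so far='m4gppqtsiv'
Chunk 3: stream[20..21]='7' size=0x7=7, data at stream[23..30]='i3kzr7t' -> body[10..17], body so far='m4gppqtsivi3kzr7t'
Chunk 4: stream[32..33]='0' size=0 (terminator). Final body='m4gppqtsivi3kzr7t' (17 bytes)

Answer: 2 8 7 0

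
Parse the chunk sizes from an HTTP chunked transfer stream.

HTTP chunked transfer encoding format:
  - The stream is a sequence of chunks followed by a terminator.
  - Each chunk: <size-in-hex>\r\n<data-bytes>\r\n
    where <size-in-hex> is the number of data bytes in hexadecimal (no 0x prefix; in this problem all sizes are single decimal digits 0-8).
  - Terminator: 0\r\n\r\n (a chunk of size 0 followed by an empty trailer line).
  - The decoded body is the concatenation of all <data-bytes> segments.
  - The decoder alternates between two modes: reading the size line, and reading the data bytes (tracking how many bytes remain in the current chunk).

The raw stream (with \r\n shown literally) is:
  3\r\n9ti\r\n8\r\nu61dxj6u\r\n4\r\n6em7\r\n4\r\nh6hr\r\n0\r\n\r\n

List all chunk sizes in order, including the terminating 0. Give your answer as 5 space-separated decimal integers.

Chunk 1: stream[0..1]='3' size=0x3=3, data at stream[3..6]='9ti' -> body[0..3], body so far='9ti'
Chunk 2: stream[8..9]='8' size=0x8=8, data at stream[11..19]='u61dxj6u' -> body[3..11], body so far='9tiu61dxj6u'
Chunk 3: stream[21..22]='4' size=0x4=4, data at stream[24..28]='6em7' -> body[11..15], body so far='9tiu61dxj6u6em7'
Chunk 4: stream[30..31]='4' size=0x4=4, data at stream[33..37]='h6hr' -> body[15..19], body so far='9tiu61dxj6u6em7h6hr'
Chunk 5: stream[39..40]='0' size=0 (terminator). Final body='9tiu61dxj6u6em7h6hr' (19 bytes)

Answer: 3 8 4 4 0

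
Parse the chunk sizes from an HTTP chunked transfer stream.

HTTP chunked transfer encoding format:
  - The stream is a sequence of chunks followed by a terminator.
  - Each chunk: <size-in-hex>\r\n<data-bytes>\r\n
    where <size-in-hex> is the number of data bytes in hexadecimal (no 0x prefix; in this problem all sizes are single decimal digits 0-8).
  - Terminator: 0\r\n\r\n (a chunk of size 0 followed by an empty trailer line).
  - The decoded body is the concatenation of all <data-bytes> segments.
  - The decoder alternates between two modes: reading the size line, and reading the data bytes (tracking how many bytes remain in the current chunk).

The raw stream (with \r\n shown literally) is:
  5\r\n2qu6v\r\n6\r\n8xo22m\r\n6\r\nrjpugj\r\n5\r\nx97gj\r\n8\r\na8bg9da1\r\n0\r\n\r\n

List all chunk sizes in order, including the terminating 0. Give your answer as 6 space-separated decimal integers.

Chunk 1: stream[0..1]='5' size=0x5=5, data at stream[3..8]='2qu6v' -> body[0..5], body so far='2qu6v'
Chunk 2: stream[10..11]='6' size=0x6=6, data at stream[13..19]='8xo22m' -> body[5..11], body so far='2qu6v8xo22m'
Chunk 3: stream[21..22]='6' size=0x6=6, data at stream[24..30]='rjpugj' -> body[11..17], body so far='2qu6v8xo22mrjpugj'
Chunk 4: stream[32..33]='5' size=0x5=5, data at stream[35..40]='x97gj' -> body[17..22], body so far='2qu6v8xo22mrjpugjx97gj'
Chunk 5: stream[42..43]='8' size=0x8=8, data at stream[45..53]='a8bg9da1' -> body[22..30], body so far='2qu6v8xo22mrjpugjx97gja8bg9da1'
Chunk 6: stream[55..56]='0' size=0 (terminator). Final body='2qu6v8xo22mrjpugjx97gja8bg9da1' (30 bytes)

Answer: 5 6 6 5 8 0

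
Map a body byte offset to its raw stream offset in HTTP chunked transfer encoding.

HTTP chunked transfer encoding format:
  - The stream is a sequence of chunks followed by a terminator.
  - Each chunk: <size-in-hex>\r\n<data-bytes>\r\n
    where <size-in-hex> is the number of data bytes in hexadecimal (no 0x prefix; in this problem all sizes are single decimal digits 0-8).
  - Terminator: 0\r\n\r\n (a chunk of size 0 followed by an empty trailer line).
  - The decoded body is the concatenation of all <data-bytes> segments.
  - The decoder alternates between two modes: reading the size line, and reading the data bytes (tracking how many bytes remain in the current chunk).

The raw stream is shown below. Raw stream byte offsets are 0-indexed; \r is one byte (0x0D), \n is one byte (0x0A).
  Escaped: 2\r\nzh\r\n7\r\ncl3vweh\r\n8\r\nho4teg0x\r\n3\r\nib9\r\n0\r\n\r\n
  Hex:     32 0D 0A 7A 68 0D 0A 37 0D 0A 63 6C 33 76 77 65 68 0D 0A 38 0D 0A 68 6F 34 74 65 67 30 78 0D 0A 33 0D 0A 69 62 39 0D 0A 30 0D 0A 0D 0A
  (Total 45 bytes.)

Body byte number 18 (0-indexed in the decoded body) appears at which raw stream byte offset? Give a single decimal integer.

Answer: 36

Derivation:
Chunk 1: stream[0..1]='2' size=0x2=2, data at stream[3..5]='zh' -> body[0..2], body so far='zh'
Chunk 2: stream[7..8]='7' size=0x7=7, data at stream[10..17]='cl3vweh' -> body[2..9], body so far='zhcl3vweh'
Chunk 3: stream[19..20]='8' size=0x8=8, data at stream[22..30]='ho4teg0x' -> body[9..17], body so far='zhcl3vwehho4teg0x'
Chunk 4: stream[32..33]='3' size=0x3=3, data at stream[35..38]='ib9' -> body[17..20], body so far='zhcl3vwehho4teg0xib9'
Chunk 5: stream[40..41]='0' size=0 (terminator). Final body='zhcl3vwehho4teg0xib9' (20 bytes)
Body byte 18 at stream offset 36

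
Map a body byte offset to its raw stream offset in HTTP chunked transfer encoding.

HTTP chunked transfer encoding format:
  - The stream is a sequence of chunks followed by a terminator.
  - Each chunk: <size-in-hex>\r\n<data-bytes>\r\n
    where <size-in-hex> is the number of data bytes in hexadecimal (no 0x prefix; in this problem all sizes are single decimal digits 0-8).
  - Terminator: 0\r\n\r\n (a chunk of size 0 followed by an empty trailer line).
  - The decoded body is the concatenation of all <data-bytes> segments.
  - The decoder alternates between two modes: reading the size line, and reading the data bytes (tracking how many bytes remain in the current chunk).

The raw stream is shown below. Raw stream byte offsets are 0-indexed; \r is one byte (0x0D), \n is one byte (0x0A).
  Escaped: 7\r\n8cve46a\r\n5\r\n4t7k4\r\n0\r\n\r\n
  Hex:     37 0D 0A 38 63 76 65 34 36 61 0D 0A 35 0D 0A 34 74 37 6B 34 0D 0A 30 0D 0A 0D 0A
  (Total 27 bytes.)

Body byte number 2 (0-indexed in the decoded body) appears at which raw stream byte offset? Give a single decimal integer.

Answer: 5

Derivation:
Chunk 1: stream[0..1]='7' size=0x7=7, data at stream[3..10]='8cve46a' -> body[0..7], body so far='8cve46a'
Chunk 2: stream[12..13]='5' size=0x5=5, data at stream[15..20]='4t7k4' -> body[7..12], body so far='8cve46a4t7k4'
Chunk 3: stream[22..23]='0' size=0 (terminator). Final body='8cve46a4t7k4' (12 bytes)
Body byte 2 at stream offset 5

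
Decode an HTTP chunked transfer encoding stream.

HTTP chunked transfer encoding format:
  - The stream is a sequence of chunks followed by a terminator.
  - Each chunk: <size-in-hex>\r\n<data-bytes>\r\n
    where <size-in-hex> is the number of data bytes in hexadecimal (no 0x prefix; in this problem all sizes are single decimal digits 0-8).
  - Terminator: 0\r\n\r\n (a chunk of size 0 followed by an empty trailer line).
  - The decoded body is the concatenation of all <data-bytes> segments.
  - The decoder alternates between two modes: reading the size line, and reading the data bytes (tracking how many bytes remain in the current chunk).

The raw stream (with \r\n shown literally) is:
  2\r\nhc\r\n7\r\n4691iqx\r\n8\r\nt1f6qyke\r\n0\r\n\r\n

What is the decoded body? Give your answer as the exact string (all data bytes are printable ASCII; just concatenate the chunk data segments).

Answer: hc4691iqxt1f6qyke

Derivation:
Chunk 1: stream[0..1]='2' size=0x2=2, data at stream[3..5]='hc' -> body[0..2], body so far='hc'
Chunk 2: stream[7..8]='7' size=0x7=7, data at stream[10..17]='4691iqx' -> body[2..9], body so far='hc4691iqx'
Chunk 3: stream[19..20]='8' size=0x8=8, data at stream[22..30]='t1f6qyke' -> body[9..17], body so far='hc4691iqxt1f6qyke'
Chunk 4: stream[32..33]='0' size=0 (terminator). Final body='hc4691iqxt1f6qyke' (17 bytes)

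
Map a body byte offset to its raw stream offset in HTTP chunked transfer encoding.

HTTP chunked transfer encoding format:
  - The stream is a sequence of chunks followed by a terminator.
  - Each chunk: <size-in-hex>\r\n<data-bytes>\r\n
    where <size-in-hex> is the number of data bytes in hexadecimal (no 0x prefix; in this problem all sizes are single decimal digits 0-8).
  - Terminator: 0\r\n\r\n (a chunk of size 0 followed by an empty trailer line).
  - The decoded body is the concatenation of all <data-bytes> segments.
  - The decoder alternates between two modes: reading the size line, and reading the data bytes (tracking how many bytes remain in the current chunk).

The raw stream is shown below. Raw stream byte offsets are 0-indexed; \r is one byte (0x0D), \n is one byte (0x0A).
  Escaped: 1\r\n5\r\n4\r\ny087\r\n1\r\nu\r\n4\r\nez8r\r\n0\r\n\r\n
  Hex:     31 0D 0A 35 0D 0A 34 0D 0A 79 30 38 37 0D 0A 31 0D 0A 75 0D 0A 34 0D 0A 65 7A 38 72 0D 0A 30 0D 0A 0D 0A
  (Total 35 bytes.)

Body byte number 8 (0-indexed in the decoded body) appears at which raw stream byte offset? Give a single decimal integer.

Chunk 1: stream[0..1]='1' size=0x1=1, data at stream[3..4]='5' -> body[0..1], body so far='5'
Chunk 2: stream[6..7]='4' size=0x4=4, data at stream[9..13]='y087' -> body[1..5], body so far='5y087'
Chunk 3: stream[15..16]='1' size=0x1=1, data at stream[18..19]='u' -> body[5..6], body so far='5y087u'
Chunk 4: stream[21..22]='4' size=0x4=4, data at stream[24..28]='ez8r' -> body[6..10], body so far='5y087uez8r'
Chunk 5: stream[30..31]='0' size=0 (terminator). Final body='5y087uez8r' (10 bytes)
Body byte 8 at stream offset 26

Answer: 26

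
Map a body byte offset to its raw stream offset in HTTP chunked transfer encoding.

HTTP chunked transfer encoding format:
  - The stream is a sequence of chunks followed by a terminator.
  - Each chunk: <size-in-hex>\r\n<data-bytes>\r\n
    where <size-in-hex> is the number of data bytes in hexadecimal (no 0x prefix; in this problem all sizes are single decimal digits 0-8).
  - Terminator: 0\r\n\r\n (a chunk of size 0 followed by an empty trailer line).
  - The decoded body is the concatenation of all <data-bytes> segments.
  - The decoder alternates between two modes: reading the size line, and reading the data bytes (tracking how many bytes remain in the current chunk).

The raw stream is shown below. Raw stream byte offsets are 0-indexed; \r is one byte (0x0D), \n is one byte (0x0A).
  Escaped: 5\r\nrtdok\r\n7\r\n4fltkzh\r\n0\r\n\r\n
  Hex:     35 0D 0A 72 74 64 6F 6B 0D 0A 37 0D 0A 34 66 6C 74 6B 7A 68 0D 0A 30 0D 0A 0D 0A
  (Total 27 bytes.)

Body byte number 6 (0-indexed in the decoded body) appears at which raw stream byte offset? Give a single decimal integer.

Answer: 14

Derivation:
Chunk 1: stream[0..1]='5' size=0x5=5, data at stream[3..8]='rtdok' -> body[0..5], body so far='rtdok'
Chunk 2: stream[10..11]='7' size=0x7=7, data at stream[13..20]='4fltkzh' -> body[5..12], body so far='rtdok4fltkzh'
Chunk 3: stream[22..23]='0' size=0 (terminator). Final body='rtdok4fltkzh' (12 bytes)
Body byte 6 at stream offset 14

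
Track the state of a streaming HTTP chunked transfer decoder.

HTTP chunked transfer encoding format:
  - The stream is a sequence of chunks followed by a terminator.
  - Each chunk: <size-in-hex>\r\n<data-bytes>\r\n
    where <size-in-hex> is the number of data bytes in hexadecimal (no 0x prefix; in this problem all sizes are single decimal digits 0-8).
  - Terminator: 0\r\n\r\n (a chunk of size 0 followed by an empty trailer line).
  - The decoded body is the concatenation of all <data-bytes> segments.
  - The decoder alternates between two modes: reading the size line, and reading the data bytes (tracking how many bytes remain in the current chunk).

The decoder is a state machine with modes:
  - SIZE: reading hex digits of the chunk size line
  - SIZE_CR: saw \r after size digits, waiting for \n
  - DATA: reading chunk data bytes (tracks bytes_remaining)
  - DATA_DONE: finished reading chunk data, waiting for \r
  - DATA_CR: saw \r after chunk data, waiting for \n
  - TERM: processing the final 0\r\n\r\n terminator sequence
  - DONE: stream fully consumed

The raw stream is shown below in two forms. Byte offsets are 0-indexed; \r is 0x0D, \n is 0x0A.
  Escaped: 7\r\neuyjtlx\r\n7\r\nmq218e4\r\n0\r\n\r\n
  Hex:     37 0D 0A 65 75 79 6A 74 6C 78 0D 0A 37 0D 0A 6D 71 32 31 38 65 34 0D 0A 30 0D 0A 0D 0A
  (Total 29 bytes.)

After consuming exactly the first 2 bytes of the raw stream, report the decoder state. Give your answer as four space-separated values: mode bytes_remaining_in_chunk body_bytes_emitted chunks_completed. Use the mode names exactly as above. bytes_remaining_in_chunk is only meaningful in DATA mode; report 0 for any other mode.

Answer: SIZE_CR 0 0 0

Derivation:
Byte 0 = '7': mode=SIZE remaining=0 emitted=0 chunks_done=0
Byte 1 = 0x0D: mode=SIZE_CR remaining=0 emitted=0 chunks_done=0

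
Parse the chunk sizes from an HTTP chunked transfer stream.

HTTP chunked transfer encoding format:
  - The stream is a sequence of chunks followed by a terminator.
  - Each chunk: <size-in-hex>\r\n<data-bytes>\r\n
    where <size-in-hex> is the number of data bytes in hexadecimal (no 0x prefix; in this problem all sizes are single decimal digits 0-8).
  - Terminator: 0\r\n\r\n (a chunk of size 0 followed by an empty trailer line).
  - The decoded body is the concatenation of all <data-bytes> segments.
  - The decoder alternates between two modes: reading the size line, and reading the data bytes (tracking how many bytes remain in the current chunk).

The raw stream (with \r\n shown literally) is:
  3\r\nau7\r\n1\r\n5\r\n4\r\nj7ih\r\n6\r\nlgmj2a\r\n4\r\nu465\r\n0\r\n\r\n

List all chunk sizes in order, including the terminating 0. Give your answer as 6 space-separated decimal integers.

Chunk 1: stream[0..1]='3' size=0x3=3, data at stream[3..6]='au7' -> body[0..3], body so far='au7'
Chunk 2: stream[8..9]='1' size=0x1=1, data at stream[11..12]='5' -> body[3..4], body so far='au75'
Chunk 3: stream[14..15]='4' size=0x4=4, data at stream[17..21]='j7ih' -> body[4..8], body so far='au75j7ih'
Chunk 4: stream[23..24]='6' size=0x6=6, data at stream[26..32]='lgmj2a' -> body[8..14], body so far='au75j7ihlgmj2a'
Chunk 5: stream[34..35]='4' size=0x4=4, data at stream[37..41]='u465' -> body[14..18], body so far='au75j7ihlgmj2au465'
Chunk 6: stream[43..44]='0' size=0 (terminator). Final body='au75j7ihlgmj2au465' (18 bytes)

Answer: 3 1 4 6 4 0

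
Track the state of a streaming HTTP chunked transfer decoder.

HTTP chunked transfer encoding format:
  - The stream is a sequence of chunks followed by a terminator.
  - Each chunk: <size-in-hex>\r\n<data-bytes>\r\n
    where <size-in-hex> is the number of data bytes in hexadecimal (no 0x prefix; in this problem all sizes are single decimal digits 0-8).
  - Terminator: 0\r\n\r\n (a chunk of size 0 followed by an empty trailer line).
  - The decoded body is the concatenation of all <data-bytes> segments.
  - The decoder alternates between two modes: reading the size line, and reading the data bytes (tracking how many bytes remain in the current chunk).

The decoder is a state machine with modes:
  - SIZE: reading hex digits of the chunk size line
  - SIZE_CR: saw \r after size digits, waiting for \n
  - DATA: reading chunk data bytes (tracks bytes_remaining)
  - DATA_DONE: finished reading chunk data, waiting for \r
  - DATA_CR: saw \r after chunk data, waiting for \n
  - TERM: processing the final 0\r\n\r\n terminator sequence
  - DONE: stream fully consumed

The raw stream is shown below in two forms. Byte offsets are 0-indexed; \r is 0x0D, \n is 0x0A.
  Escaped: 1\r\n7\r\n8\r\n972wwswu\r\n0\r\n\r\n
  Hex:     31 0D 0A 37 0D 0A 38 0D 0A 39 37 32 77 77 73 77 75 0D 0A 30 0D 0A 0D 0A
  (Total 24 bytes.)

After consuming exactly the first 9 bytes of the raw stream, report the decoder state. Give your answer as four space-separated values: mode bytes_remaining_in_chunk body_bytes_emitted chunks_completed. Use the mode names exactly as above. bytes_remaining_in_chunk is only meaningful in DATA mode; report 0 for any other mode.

Answer: DATA 8 1 1

Derivation:
Byte 0 = '1': mode=SIZE remaining=0 emitted=0 chunks_done=0
Byte 1 = 0x0D: mode=SIZE_CR remaining=0 emitted=0 chunks_done=0
Byte 2 = 0x0A: mode=DATA remaining=1 emitted=0 chunks_done=0
Byte 3 = '7': mode=DATA_DONE remaining=0 emitted=1 chunks_done=0
Byte 4 = 0x0D: mode=DATA_CR remaining=0 emitted=1 chunks_done=0
Byte 5 = 0x0A: mode=SIZE remaining=0 emitted=1 chunks_done=1
Byte 6 = '8': mode=SIZE remaining=0 emitted=1 chunks_done=1
Byte 7 = 0x0D: mode=SIZE_CR remaining=0 emitted=1 chunks_done=1
Byte 8 = 0x0A: mode=DATA remaining=8 emitted=1 chunks_done=1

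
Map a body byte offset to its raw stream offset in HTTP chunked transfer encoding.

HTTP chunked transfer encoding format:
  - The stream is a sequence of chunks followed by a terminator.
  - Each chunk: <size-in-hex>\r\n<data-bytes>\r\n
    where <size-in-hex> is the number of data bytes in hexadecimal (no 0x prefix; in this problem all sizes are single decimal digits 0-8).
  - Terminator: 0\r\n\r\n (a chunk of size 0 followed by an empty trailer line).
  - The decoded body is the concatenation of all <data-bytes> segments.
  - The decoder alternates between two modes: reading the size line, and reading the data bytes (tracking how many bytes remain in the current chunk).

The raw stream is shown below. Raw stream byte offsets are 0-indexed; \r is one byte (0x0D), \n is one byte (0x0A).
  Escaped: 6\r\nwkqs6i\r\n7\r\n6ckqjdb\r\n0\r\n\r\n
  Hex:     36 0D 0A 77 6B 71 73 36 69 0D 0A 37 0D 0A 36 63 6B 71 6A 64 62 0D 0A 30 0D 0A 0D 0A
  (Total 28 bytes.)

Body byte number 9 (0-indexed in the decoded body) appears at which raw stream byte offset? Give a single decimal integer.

Chunk 1: stream[0..1]='6' size=0x6=6, data at stream[3..9]='wkqs6i' -> body[0..6], body so far='wkqs6i'
Chunk 2: stream[11..12]='7' size=0x7=7, data at stream[14..21]='6ckqjdb' -> body[6..13], body so far='wkqs6i6ckqjdb'
Chunk 3: stream[23..24]='0' size=0 (terminator). Final body='wkqs6i6ckqjdb' (13 bytes)
Body byte 9 at stream offset 17

Answer: 17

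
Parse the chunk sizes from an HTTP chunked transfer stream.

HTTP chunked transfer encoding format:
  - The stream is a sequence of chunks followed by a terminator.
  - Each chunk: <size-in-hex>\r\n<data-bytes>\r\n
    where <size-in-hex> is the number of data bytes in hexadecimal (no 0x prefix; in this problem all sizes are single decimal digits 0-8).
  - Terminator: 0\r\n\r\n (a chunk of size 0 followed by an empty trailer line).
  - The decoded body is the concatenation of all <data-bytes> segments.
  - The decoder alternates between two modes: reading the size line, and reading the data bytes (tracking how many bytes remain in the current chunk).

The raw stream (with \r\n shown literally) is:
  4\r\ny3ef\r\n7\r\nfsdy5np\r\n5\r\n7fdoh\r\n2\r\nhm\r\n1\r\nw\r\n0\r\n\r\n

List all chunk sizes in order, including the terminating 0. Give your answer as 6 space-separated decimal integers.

Answer: 4 7 5 2 1 0

Derivation:
Chunk 1: stream[0..1]='4' size=0x4=4, data at stream[3..7]='y3ef' -> body[0..4], body so far='y3ef'
Chunk 2: stream[9..10]='7' size=0x7=7, data at stream[12..19]='fsdy5np' -> body[4..11], body so far='y3effsdy5np'
Chunk 3: stream[21..22]='5' size=0x5=5, data at stream[24..29]='7fdoh' -> body[11..16], body so far='y3effsdy5np7fdoh'
Chunk 4: stream[31..32]='2' size=0x2=2, data at stream[34..36]='hm' -> body[16..18], body so far='y3effsdy5np7fdohhm'
Chunk 5: stream[38..39]='1' size=0x1=1, data at stream[41..42]='w' -> body[18..19], body so far='y3effsdy5np7fdohhmw'
Chunk 6: stream[44..45]='0' size=0 (terminator). Final body='y3effsdy5np7fdohhmw' (19 bytes)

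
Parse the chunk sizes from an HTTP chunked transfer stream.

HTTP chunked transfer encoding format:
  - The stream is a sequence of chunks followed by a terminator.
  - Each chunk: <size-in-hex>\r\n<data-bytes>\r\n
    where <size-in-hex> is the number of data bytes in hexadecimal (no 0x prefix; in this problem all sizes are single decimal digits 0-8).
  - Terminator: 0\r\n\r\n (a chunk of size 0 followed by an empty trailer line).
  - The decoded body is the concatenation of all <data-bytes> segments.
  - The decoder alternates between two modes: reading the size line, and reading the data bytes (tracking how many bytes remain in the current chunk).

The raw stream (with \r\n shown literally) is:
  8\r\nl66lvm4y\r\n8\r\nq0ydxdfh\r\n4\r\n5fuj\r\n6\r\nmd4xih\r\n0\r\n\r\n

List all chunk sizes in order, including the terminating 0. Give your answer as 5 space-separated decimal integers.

Chunk 1: stream[0..1]='8' size=0x8=8, data at stream[3..11]='l66lvm4y' -> body[0..8], body so far='l66lvm4y'
Chunk 2: stream[13..14]='8' size=0x8=8, data at stream[16..24]='q0ydxdfh' -> body[8..16], body so far='l66lvm4yq0ydxdfh'
Chunk 3: stream[26..27]='4' size=0x4=4, data at stream[29..33]='5fuj' -> body[16..20], body so far='l66lvm4yq0ydxdfh5fuj'
Chunk 4: stream[35..36]='6' size=0x6=6, data at stream[38..44]='md4xih' -> body[20..26], body so far='l66lvm4yq0ydxdfh5fujmd4xih'
Chunk 5: stream[46..47]='0' size=0 (terminator). Final body='l66lvm4yq0ydxdfh5fujmd4xih' (26 bytes)

Answer: 8 8 4 6 0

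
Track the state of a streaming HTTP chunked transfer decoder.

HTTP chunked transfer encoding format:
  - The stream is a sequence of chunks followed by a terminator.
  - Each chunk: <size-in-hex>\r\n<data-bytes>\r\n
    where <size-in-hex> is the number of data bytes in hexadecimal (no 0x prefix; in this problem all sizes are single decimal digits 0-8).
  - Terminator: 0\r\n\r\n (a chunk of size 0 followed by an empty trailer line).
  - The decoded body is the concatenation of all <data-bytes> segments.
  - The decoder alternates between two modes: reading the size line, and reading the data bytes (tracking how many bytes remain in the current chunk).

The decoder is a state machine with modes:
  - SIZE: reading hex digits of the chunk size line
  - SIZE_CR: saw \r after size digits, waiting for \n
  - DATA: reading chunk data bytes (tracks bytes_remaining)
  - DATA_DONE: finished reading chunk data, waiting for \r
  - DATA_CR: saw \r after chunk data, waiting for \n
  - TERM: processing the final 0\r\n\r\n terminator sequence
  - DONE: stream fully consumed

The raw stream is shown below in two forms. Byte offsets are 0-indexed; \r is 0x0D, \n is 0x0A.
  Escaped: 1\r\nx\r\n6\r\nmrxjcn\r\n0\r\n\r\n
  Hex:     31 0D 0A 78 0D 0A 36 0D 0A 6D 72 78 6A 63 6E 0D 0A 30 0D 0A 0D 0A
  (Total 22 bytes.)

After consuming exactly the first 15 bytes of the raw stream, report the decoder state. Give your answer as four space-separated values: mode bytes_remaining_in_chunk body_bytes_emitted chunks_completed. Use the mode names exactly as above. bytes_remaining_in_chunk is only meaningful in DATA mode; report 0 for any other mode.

Byte 0 = '1': mode=SIZE remaining=0 emitted=0 chunks_done=0
Byte 1 = 0x0D: mode=SIZE_CR remaining=0 emitted=0 chunks_done=0
Byte 2 = 0x0A: mode=DATA remaining=1 emitted=0 chunks_done=0
Byte 3 = 'x': mode=DATA_DONE remaining=0 emitted=1 chunks_done=0
Byte 4 = 0x0D: mode=DATA_CR remaining=0 emitted=1 chunks_done=0
Byte 5 = 0x0A: mode=SIZE remaining=0 emitted=1 chunks_done=1
Byte 6 = '6': mode=SIZE remaining=0 emitted=1 chunks_done=1
Byte 7 = 0x0D: mode=SIZE_CR remaining=0 emitted=1 chunks_done=1
Byte 8 = 0x0A: mode=DATA remaining=6 emitted=1 chunks_done=1
Byte 9 = 'm': mode=DATA remaining=5 emitted=2 chunks_done=1
Byte 10 = 'r': mode=DATA remaining=4 emitted=3 chunks_done=1
Byte 11 = 'x': mode=DATA remaining=3 emitted=4 chunks_done=1
Byte 12 = 'j': mode=DATA remaining=2 emitted=5 chunks_done=1
Byte 13 = 'c': mode=DATA remaining=1 emitted=6 chunks_done=1
Byte 14 = 'n': mode=DATA_DONE remaining=0 emitted=7 chunks_done=1

Answer: DATA_DONE 0 7 1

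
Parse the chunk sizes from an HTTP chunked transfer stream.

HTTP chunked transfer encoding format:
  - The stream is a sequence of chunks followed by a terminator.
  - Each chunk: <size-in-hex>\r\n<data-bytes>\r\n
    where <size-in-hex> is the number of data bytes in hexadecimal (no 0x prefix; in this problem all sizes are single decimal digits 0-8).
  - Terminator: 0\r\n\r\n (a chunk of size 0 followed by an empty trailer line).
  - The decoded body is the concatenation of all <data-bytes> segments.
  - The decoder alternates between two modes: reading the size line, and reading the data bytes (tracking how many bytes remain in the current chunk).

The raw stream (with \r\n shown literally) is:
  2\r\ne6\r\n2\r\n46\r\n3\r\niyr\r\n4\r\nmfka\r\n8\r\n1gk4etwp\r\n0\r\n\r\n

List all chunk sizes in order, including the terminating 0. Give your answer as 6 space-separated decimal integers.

Chunk 1: stream[0..1]='2' size=0x2=2, data at stream[3..5]='e6' -> body[0..2], body so far='e6'
Chunk 2: stream[7..8]='2' size=0x2=2, data at stream[10..12]='46' -> body[2..4], body so far='e646'
Chunk 3: stream[14..15]='3' size=0x3=3, data at stream[17..20]='iyr' -> body[4..7], body so far='e646iyr'
Chunk 4: stream[22..23]='4' size=0x4=4, data at stream[25..29]='mfka' -> body[7..11], body so far='e646iyrmfka'
Chunk 5: stream[31..32]='8' size=0x8=8, data at stream[34..42]='1gk4etwp' -> body[11..19], body so far='e646iyrmfka1gk4etwp'
Chunk 6: stream[44..45]='0' size=0 (terminator). Final body='e646iyrmfka1gk4etwp' (19 bytes)

Answer: 2 2 3 4 8 0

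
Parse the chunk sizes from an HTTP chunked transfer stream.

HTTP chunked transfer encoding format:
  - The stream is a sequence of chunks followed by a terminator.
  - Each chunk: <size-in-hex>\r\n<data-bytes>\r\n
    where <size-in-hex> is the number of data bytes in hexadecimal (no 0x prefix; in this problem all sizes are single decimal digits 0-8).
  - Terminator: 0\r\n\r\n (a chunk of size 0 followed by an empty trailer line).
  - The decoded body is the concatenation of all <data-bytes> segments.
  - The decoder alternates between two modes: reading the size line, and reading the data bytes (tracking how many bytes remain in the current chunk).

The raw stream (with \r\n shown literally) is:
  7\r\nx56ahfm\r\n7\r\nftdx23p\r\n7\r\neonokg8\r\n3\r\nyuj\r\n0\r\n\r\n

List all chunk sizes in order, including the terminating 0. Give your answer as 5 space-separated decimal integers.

Answer: 7 7 7 3 0

Derivation:
Chunk 1: stream[0..1]='7' size=0x7=7, data at stream[3..10]='x56ahfm' -> body[0..7], body so far='x56ahfm'
Chunk 2: stream[12..13]='7' size=0x7=7, data at stream[15..22]='ftdx23p' -> body[7..14], body so far='x56ahfmftdx23p'
Chunk 3: stream[24..25]='7' size=0x7=7, data at stream[27..34]='eonokg8' -> body[14..21], body so far='x56ahfmftdx23peonokg8'
Chunk 4: stream[36..37]='3' size=0x3=3, data at stream[39..42]='yuj' -> body[21..24], body so far='x56ahfmftdx23peonokg8yuj'
Chunk 5: stream[44..45]='0' size=0 (terminator). Final body='x56ahfmftdx23peonokg8yuj' (24 bytes)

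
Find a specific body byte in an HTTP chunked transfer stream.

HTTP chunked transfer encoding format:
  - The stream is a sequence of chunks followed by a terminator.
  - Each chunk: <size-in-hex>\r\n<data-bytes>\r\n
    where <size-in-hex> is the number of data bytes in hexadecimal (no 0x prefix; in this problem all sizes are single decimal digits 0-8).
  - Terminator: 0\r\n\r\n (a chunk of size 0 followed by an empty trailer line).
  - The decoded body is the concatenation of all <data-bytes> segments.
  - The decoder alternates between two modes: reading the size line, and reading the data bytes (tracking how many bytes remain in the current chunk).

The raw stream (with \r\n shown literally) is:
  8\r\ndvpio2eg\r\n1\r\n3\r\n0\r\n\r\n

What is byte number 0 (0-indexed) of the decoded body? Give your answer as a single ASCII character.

Answer: d

Derivation:
Chunk 1: stream[0..1]='8' size=0x8=8, data at stream[3..11]='dvpio2eg' -> body[0..8], body so far='dvpio2eg'
Chunk 2: stream[13..14]='1' size=0x1=1, data at stream[16..17]='3' -> body[8..9], body so far='dvpio2eg3'
Chunk 3: stream[19..20]='0' size=0 (terminator). Final body='dvpio2eg3' (9 bytes)
Body byte 0 = 'd'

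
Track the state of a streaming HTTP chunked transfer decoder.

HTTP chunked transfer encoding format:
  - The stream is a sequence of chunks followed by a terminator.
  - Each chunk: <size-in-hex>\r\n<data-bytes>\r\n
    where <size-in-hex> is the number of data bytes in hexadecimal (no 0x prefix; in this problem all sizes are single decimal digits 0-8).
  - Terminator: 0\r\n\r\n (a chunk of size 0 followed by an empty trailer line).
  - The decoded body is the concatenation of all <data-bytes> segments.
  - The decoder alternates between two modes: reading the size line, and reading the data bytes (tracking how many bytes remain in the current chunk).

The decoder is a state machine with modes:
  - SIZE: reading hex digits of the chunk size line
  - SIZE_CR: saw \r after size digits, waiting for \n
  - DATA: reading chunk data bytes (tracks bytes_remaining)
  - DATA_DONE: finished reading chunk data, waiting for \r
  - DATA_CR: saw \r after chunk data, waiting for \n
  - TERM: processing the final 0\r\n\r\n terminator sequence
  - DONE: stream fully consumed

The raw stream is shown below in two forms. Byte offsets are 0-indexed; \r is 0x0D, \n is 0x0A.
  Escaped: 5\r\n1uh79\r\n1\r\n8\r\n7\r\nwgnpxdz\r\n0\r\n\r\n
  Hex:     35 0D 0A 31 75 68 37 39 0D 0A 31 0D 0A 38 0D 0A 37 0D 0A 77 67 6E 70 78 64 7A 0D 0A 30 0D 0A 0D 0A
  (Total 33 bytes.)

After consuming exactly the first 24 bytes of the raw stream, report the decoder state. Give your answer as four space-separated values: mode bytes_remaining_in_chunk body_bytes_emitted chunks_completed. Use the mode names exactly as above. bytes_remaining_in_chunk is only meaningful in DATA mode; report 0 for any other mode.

Byte 0 = '5': mode=SIZE remaining=0 emitted=0 chunks_done=0
Byte 1 = 0x0D: mode=SIZE_CR remaining=0 emitted=0 chunks_done=0
Byte 2 = 0x0A: mode=DATA remaining=5 emitted=0 chunks_done=0
Byte 3 = '1': mode=DATA remaining=4 emitted=1 chunks_done=0
Byte 4 = 'u': mode=DATA remaining=3 emitted=2 chunks_done=0
Byte 5 = 'h': mode=DATA remaining=2 emitted=3 chunks_done=0
Byte 6 = '7': mode=DATA remaining=1 emitted=4 chunks_done=0
Byte 7 = '9': mode=DATA_DONE remaining=0 emitted=5 chunks_done=0
Byte 8 = 0x0D: mode=DATA_CR remaining=0 emitted=5 chunks_done=0
Byte 9 = 0x0A: mode=SIZE remaining=0 emitted=5 chunks_done=1
Byte 10 = '1': mode=SIZE remaining=0 emitted=5 chunks_done=1
Byte 11 = 0x0D: mode=SIZE_CR remaining=0 emitted=5 chunks_done=1
Byte 12 = 0x0A: mode=DATA remaining=1 emitted=5 chunks_done=1
Byte 13 = '8': mode=DATA_DONE remaining=0 emitted=6 chunks_done=1
Byte 14 = 0x0D: mode=DATA_CR remaining=0 emitted=6 chunks_done=1
Byte 15 = 0x0A: mode=SIZE remaining=0 emitted=6 chunks_done=2
Byte 16 = '7': mode=SIZE remaining=0 emitted=6 chunks_done=2
Byte 17 = 0x0D: mode=SIZE_CR remaining=0 emitted=6 chunks_done=2
Byte 18 = 0x0A: mode=DATA remaining=7 emitted=6 chunks_done=2
Byte 19 = 'w': mode=DATA remaining=6 emitted=7 chunks_done=2
Byte 20 = 'g': mode=DATA remaining=5 emitted=8 chunks_done=2
Byte 21 = 'n': mode=DATA remaining=4 emitted=9 chunks_done=2
Byte 22 = 'p': mode=DATA remaining=3 emitted=10 chunks_done=2
Byte 23 = 'x': mode=DATA remaining=2 emitted=11 chunks_done=2

Answer: DATA 2 11 2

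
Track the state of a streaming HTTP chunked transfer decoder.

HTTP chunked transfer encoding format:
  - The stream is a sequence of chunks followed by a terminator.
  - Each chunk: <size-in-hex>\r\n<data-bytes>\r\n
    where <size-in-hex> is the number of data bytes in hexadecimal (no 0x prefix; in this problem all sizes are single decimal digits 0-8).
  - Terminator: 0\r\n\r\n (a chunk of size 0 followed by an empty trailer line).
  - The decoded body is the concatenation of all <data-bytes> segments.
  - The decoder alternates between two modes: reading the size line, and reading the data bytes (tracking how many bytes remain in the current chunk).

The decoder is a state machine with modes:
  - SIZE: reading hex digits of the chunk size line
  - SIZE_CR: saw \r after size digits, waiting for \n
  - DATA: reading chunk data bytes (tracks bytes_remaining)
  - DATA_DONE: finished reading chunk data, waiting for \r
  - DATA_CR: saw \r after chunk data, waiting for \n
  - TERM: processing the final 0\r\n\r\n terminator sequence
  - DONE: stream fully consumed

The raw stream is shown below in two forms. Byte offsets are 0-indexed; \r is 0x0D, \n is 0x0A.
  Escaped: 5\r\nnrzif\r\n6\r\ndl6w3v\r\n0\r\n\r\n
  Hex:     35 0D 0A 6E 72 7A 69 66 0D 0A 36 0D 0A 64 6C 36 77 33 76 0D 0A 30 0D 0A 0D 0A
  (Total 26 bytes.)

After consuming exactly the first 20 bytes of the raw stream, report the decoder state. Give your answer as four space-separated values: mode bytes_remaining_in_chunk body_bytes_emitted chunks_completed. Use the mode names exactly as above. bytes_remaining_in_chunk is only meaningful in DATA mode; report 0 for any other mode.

Answer: DATA_CR 0 11 1

Derivation:
Byte 0 = '5': mode=SIZE remaining=0 emitted=0 chunks_done=0
Byte 1 = 0x0D: mode=SIZE_CR remaining=0 emitted=0 chunks_done=0
Byte 2 = 0x0A: mode=DATA remaining=5 emitted=0 chunks_done=0
Byte 3 = 'n': mode=DATA remaining=4 emitted=1 chunks_done=0
Byte 4 = 'r': mode=DATA remaining=3 emitted=2 chunks_done=0
Byte 5 = 'z': mode=DATA remaining=2 emitted=3 chunks_done=0
Byte 6 = 'i': mode=DATA remaining=1 emitted=4 chunks_done=0
Byte 7 = 'f': mode=DATA_DONE remaining=0 emitted=5 chunks_done=0
Byte 8 = 0x0D: mode=DATA_CR remaining=0 emitted=5 chunks_done=0
Byte 9 = 0x0A: mode=SIZE remaining=0 emitted=5 chunks_done=1
Byte 10 = '6': mode=SIZE remaining=0 emitted=5 chunks_done=1
Byte 11 = 0x0D: mode=SIZE_CR remaining=0 emitted=5 chunks_done=1
Byte 12 = 0x0A: mode=DATA remaining=6 emitted=5 chunks_done=1
Byte 13 = 'd': mode=DATA remaining=5 emitted=6 chunks_done=1
Byte 14 = 'l': mode=DATA remaining=4 emitted=7 chunks_done=1
Byte 15 = '6': mode=DATA remaining=3 emitted=8 chunks_done=1
Byte 16 = 'w': mode=DATA remaining=2 emitted=9 chunks_done=1
Byte 17 = '3': mode=DATA remaining=1 emitted=10 chunks_done=1
Byte 18 = 'v': mode=DATA_DONE remaining=0 emitted=11 chunks_done=1
Byte 19 = 0x0D: mode=DATA_CR remaining=0 emitted=11 chunks_done=1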